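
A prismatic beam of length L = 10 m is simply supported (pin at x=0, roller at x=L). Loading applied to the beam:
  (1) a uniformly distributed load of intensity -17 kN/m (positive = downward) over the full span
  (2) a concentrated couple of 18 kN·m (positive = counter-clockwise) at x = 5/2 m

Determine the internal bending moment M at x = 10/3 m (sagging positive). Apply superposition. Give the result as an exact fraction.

M(10/3) = -1808/9 kN·m

Load 1 — uniform load w=-17 kN/m over full span:
  M_1 = wx(L-x)/2 = (-17)·(10/3)·(10-(10/3))/2 = -1700/9 kN·m
Load 2 — applied couple M₀=18 kN·m at a=5/2 m (b=L-a=15/2):
  M_2 = M₀x/L - M₀  [x>a] = 18·(10/3)/10 - 18 = -12 kN·m
Superposition: M = Σ M_i = -1808/9 kN·m ≈ -200.888889 kN·m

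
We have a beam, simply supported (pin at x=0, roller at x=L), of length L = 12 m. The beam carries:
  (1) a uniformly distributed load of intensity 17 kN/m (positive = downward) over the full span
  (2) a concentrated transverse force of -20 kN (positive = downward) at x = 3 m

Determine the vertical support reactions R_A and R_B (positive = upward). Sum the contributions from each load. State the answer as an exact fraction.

Load 1 — uniform load w=17 kN/m over full span:
  R_A = wL/2 = 17·12/2 = 102 kN
  R_B = wL/2 = 17·12/2 = 102 kN
Load 2 — point force P=-20 kN at a=3 m (b=L-a=9):
  R_A = Pb/L = (-20)·9/12 = -15 kN
  R_B = Pa/L = (-20)·3/12 = -5 kN
Superposition: R_A = 87 kN, R_B = 97 kN

R_A = 87 kN, R_B = 97 kN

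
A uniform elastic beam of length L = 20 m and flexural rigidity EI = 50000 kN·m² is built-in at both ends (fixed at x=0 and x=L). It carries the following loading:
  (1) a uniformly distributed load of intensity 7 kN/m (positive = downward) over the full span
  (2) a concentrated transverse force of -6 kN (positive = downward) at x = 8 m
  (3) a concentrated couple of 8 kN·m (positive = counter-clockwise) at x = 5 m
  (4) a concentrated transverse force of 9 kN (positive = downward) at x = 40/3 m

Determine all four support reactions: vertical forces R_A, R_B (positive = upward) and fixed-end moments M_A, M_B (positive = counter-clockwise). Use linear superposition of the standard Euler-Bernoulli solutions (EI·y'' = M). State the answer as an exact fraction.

Load 1 — uniform load w=7 kN/m over full span:
  R_A = wL/2 = 7·20/2 = 70 kN
  M_A = wL²/12 = 7·20²/12 = 700/3 kN·m
  R_B = wL/2 = 7·20/2 = 70 kN
  M_B = -wL²/12 = -7·20²/12 = -700/3 kN·m
Load 2 — point force P=-6 kN at a=8 m (b=L-a=12):
  R_A = Pb²(3a+b)/L³ = (-6)·12²·(3·8+12)/20³ = -486/125 kN
  M_A = Pab²/L² = (-6)·8·12²/20² = -432/25 kN·m
  R_B = Pa²(a+3b)/L³ = (-6)·8²·(8+3·12)/20³ = -264/125 kN
  M_B = -Pa²b/L² = -(-6)·8²·12/20² = 288/25 kN·m
Load 3 — applied couple M₀=8 kN·m at a=5 m (b=L-a=15):
  R_A = 6M₀ab/L³ = 6·8·5·15/20³ = 9/20 kN
  M_A = M₀b(2a-b)/L² = 8·15·(2·5-15)/20² = -3/2 kN·m
  R_B = -6M₀ab/L³ = -6·8·5·15/20³ = -9/20 kN
  M_B = M₀a(2b-a)/L² = 8·5·(2·15-5)/20² = 5/2 kN·m
Load 4 — point force P=9 kN at a=40/3 m (b=L-a=20/3):
  R_A = Pb²(3a+b)/L³ = 9·(20/3)²·(3·(40/3)+(20/3))/20³ = 7/3 kN
  M_A = Pab²/L² = 9·(40/3)·(20/3)²/20² = 40/3 kN·m
  R_B = Pa²(a+3b)/L³ = 9·(40/3)²·((40/3)+3·(20/3))/20³ = 20/3 kN
  M_B = -Pa²b/L² = -9·(40/3)²·(20/3)/20² = -80/3 kN·m
Superposition: R_A = 103343/1500 kN, M_A = 34183/150 kN·m, R_B = 111157/1500 kN, M_B = -12299/50 kN·m

R_A = 103343/1500 kN, M_A = 34183/150 kN·m, R_B = 111157/1500 kN, M_B = -12299/50 kN·m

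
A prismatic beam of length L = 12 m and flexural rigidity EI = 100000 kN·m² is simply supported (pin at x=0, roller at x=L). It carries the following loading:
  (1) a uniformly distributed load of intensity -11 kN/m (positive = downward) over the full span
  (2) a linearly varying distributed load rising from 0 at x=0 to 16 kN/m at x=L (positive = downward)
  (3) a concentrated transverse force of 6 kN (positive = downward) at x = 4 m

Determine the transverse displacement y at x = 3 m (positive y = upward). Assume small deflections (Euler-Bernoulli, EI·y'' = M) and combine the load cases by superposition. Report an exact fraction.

y(3) = 4021/800000 m

Load 1 — uniform load w=-11 kN/m over full span:
  y_1 = -wx(L³-2Lx²+x³)/(24EI) = -(-11)·3·(12³-2·12·3²+3³)/(24·100000) = 16929/800000 m
Load 2 — triangular load w₀=16 kN/m (0→w₀ over full span):
  y_2 = -w₀x(7L⁴-10L²x²+3x⁴)/(360LEI) = -16·3·(7·12⁴-10·12²·3²+3·3⁴)/(360·12·100000) = -2943/200000 m
Load 3 — point force P=6 kN at a=4 m (b=L-a=8):
  y_3 = -Pbx(L²-b²-x²)/(6LEI)  [x≤a] = -6·8·3·(12²-8²-3²)/(6·12·100000) = -71/50000 m
Superposition: y = Σ y_i = 4021/800000 m ≈ 0.005026 m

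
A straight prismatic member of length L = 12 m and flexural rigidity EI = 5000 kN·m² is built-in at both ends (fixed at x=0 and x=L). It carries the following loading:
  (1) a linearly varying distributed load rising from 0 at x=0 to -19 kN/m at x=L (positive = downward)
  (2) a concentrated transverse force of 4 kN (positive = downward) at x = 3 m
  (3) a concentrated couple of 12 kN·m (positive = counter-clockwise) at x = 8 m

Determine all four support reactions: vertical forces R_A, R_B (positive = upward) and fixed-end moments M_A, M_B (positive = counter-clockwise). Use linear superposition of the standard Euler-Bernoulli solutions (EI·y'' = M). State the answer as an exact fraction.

R_A = -3539/120 kN, M_A = -1609/20 kN·m, R_B = -9661/120 kN, M_B = 2691/20 kN·m

Load 1 — triangular load w₀=-19 kN/m (0→w₀ over full span):
  R_A = 3w₀L/20 = 3·(-19)·12/20 = -171/5 kN
  M_A = w₀L²/30 = (-19)·12²/30 = -456/5 kN·m
  R_B = 7w₀L/20 = 7·(-19)·12/20 = -399/5 kN
  M_B = -w₀L²/20 = -(-19)·12²/20 = 684/5 kN·m
Load 2 — point force P=4 kN at a=3 m (b=L-a=9):
  R_A = Pb²(3a+b)/L³ = 4·9²·(3·3+9)/12³ = 27/8 kN
  M_A = Pab²/L² = 4·3·9²/12² = 27/4 kN·m
  R_B = Pa²(a+3b)/L³ = 4·3²·(3+3·9)/12³ = 5/8 kN
  M_B = -Pa²b/L² = -4·3²·9/12² = -9/4 kN·m
Load 3 — applied couple M₀=12 kN·m at a=8 m (b=L-a=4):
  R_A = 6M₀ab/L³ = 6·12·8·4/12³ = 4/3 kN
  M_A = M₀b(2a-b)/L² = 12·4·(2·8-4)/12² = 4 kN·m
  R_B = -6M₀ab/L³ = -6·12·8·4/12³ = -4/3 kN
  M_B = M₀a(2b-a)/L² = 12·8·(2·4-8)/12² = 0 kN·m
Superposition: R_A = -3539/120 kN, M_A = -1609/20 kN·m, R_B = -9661/120 kN, M_B = 2691/20 kN·m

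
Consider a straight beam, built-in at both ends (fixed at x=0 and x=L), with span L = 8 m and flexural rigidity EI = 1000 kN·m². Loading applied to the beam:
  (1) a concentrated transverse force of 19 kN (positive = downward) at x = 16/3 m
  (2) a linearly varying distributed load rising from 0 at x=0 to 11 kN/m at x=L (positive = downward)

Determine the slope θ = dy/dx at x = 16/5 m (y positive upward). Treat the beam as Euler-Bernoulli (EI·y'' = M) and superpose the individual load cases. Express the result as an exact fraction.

Load 1 — point force P=19 kN at a=16/3 m (b=L-a=8/3):
  θ_1 = -Pb²x(2aL-(3a+b)x)/(2L³EI)  [x≤a] = -19·(8/3)²·(16/5)·(2·(16/3)·8-(3·(16/3)+(8/3))·(16/5))/(2·8³·1000) = -304/28125 rad
Load 2 — triangular load w₀=11 kN/m (0→w₀ over full span):
  θ_2 = -w₀(2x(L-x)(L-2x)(x+2L)+x²(L-x)²)/(120LEI) = -11·(2·(16/5)·(8-(16/5))·(8-2·(16/5))·((16/5)+2·8)+(16/5)²·(8-(16/5))²)/(120·8·1000) = -1056/78125 rad
Superposition: θ = Σ θ_i = -17104/703125 rad ≈ -0.024326 rad

θ(16/5) = -17104/703125 rad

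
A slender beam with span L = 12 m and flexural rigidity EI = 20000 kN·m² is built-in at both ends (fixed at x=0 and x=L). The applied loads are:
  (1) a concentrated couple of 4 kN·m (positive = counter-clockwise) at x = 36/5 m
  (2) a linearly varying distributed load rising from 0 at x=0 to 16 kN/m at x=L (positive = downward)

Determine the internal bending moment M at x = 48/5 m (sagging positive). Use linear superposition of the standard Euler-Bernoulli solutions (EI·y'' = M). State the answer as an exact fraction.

M(48/5) = 12/5 kN·m

Load 1 — applied couple M₀=4 kN·m at a=36/5 m (b=L-a=24/5):
  M_1 = R_Ax - M_A - M₀  [x>a] with R_A=12/25, M_A=32/25 = (12/25)·(48/5) - (32/25) - 4 = -84/125 kN·m
Load 2 — triangular load w₀=16 kN/m (0→w₀ over full span):
  M_2 = 3w₀Lx/20 - w₀L²/30 - w₀x³/(6L) = 3·16·12·(48/5)/20 - 16·12²/30 - 16·(48/5)³/(6·12) = 384/125 kN·m
Superposition: M = Σ M_i = 12/5 kN·m ≈ 2.400000 kN·m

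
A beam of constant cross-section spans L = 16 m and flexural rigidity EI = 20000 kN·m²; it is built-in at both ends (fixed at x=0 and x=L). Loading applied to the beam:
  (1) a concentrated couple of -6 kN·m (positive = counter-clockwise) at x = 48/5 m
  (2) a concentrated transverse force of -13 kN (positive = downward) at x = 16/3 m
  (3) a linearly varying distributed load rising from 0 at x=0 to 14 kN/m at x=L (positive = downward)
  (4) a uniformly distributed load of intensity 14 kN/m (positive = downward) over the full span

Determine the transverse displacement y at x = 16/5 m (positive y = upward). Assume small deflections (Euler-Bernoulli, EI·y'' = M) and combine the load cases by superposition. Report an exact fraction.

Load 1 — applied couple M₀=-6 kN·m at a=48/5 m (b=L-a=32/5):
  y_1 = (R_Ax³/6 - M_Ax²/2)/EI  [x≤a] with R_A=-27/50, M_A=-48/25 = ((-27/50)·(16/5)³/6 - (-48/25)·(16/5)²/2)/20000 = 672/1953125 m
Load 2 — point force P=-13 kN at a=16/3 m (b=L-a=32/3):
  y_2 = -Pb²x²(3aL-(3a+b)x)/(6L³EI)  [x≤a] = -(-13)·(32/3)²·(16/5)²·(3·(16/3)·16-(3·(16/3)+(32/3))·(16/5))/(6·16³·20000) = 6656/1265625 m
Load 3 — triangular load w₀=14 kN/m (0→w₀ over full span):
  y_3 = -w₀x²(L-x)²(x+2L)/(120LEI) = -14·(16/5)²·(16-(16/5))²·((16/5)+2·16)/(120·16·20000) = -630784/29296875 m
Load 4 — uniform load w=14 kN/m over full span:
  y_4 = -wx²(L-x)²/(24EI) = -14·(16/5)²·(16-(16/5))²/(24·20000) = -57344/1171875 m
Superposition: y = Σ y_i = -51306208/791015625 m ≈ -0.064861 m

y(16/5) = -51306208/791015625 m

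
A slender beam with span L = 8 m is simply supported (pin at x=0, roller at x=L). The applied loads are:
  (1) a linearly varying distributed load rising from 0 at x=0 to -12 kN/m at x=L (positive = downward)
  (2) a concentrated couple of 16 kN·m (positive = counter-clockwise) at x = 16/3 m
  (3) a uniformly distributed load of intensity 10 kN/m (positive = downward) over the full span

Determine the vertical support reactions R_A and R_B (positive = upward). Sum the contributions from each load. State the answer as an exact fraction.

R_A = 26 kN, R_B = 6 kN

Load 1 — triangular load w₀=-12 kN/m (0→w₀ over full span):
  R_A = w₀L/6 = (-12)·8/6 = -16 kN
  R_B = w₀L/3 = (-12)·8/3 = -32 kN
Load 2 — applied couple M₀=16 kN·m at a=16/3 m (b=L-a=8/3):
  R_A = M₀/L = 16/8 = 2 kN
  R_B = -M₀/L = -16/8 = -2 kN
Load 3 — uniform load w=10 kN/m over full span:
  R_A = wL/2 = 10·8/2 = 40 kN
  R_B = wL/2 = 10·8/2 = 40 kN
Superposition: R_A = 26 kN, R_B = 6 kN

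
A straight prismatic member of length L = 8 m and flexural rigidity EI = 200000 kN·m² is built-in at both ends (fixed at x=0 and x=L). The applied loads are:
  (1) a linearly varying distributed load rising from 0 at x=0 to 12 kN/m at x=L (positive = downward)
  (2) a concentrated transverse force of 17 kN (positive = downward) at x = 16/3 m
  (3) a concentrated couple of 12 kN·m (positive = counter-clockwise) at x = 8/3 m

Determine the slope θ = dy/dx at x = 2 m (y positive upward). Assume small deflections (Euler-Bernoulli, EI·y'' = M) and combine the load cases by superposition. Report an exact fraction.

θ(2) = -461/3000000 rad

Load 1 — triangular load w₀=12 kN/m (0→w₀ over full span):
  θ_1 = -w₀(2x(L-x)(L-2x)(x+2L)+x²(L-x)²)/(120LEI) = -12·(2·2·(8-2)·(8-2·2)·(2+2·8)+2²·(8-2)²)/(120·8·200000) = -117/1000000 rad
Load 2 — point force P=17 kN at a=16/3 m (b=L-a=8/3):
  θ_2 = -Pb²x(2aL-(3a+b)x)/(2L³EI)  [x≤a] = -17·(8/3)²·2·(2·(16/3)·8-(3·(16/3)+(8/3))·2)/(2·8³·200000) = -17/300000 rad
Load 3 — applied couple M₀=12 kN·m at a=8/3 m (b=L-a=16/3):
  θ_3 = (R_Ax²/2 - M_Ax)/EI  [x≤a] with R_A=2, M_A=0 = (2·2²/2 - 0·2)/200000 = 1/50000 rad
Superposition: θ = Σ θ_i = -461/3000000 rad ≈ -0.000154 rad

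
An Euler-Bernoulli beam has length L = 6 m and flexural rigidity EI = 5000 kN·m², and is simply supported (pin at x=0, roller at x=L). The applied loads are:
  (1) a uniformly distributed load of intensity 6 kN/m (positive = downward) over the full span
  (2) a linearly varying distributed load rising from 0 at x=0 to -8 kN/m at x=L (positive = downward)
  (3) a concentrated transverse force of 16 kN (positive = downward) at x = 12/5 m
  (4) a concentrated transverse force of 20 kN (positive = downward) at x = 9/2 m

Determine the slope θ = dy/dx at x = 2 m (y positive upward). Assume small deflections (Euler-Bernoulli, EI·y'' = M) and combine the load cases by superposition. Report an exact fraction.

θ(2) = -389701/45000000 rad

Load 1 — uniform load w=6 kN/m over full span:
  θ_1 = -w(L³-6Lx²+4x³)/(24EI) = -6·(6³-6·6·2²+4·2³)/(24·5000) = -13/2500 rad
Load 2 — triangular load w₀=-8 kN/m (0→w₀ over full span):
  θ_2 = -w₀(7L⁴-30L²x²+15x⁴)/(360LEI) = -(-8)·(7·6⁴-30·6²·2²+15·2⁴)/(360·6·5000) = 104/28125 rad
Load 3 — point force P=16 kN at a=12/5 m (b=L-a=18/5):
  θ_3 = -Pb(L²-b²-3x²)/(6LEI)  [x≤a] = -16·(18/5)·(6²-(18/5)²-3·2²)/(6·6·5000) = -276/78125 rad
Load 4 — point force P=20 kN at a=9/2 m (b=L-a=3/2):
  θ_4 = -Pb(L²-b²-3x²)/(6LEI)  [x≤a] = -20·(3/2)·(6²-(3/2)²-3·2²)/(6·6·5000) = -29/8000 rad
Superposition: θ = Σ θ_i = -389701/45000000 rad ≈ -0.008660 rad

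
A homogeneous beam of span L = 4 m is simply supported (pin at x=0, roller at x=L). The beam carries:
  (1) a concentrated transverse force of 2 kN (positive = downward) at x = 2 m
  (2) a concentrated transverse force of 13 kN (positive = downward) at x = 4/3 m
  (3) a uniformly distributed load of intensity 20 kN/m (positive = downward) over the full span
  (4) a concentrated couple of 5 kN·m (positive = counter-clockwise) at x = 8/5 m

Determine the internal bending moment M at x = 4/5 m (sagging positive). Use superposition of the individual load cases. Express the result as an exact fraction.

M(4/5) = 103/3 kN·m

Load 1 — point force P=2 kN at a=2 m (b=L-a=2):
  M_1 = Pbx/L  [x≤a] = 2·2·(4/5)/4 = 4/5 kN·m
Load 2 — point force P=13 kN at a=4/3 m (b=L-a=8/3):
  M_2 = Pbx/L  [x≤a] = 13·(8/3)·(4/5)/4 = 104/15 kN·m
Load 3 — uniform load w=20 kN/m over full span:
  M_3 = wx(L-x)/2 = 20·(4/5)·(4-(4/5))/2 = 128/5 kN·m
Load 4 — applied couple M₀=5 kN·m at a=8/5 m (b=L-a=12/5):
  M_4 = M₀x/L  [x≤a] = 5·(4/5)/4 = 1 kN·m
Superposition: M = Σ M_i = 103/3 kN·m ≈ 34.333333 kN·m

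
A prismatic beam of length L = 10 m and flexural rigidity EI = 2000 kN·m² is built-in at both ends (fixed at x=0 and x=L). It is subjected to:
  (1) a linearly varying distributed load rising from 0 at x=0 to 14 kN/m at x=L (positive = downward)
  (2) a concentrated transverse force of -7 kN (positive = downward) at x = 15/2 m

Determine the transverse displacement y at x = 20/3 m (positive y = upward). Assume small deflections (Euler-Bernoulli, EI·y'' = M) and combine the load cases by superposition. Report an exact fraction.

Load 1 — triangular load w₀=14 kN/m (0→w₀ over full span):
  y_1 = -w₀x²(L-x)²(x+2L)/(120LEI) = -14·(20/3)²·(10-(20/3))²·((20/3)+2·10)/(120·10·2000) = -56/729 m
Load 2 — point force P=-7 kN at a=15/2 m (b=L-a=5/2):
  y_2 = -Pb²x²(3aL-(3a+b)x)/(6L³EI)  [x≤a] = -(-7)·(5/2)²·(20/3)²·(3·(15/2)·10-(3·(15/2)+(5/2))·(20/3))/(6·10³·2000) = 49/5184 m
Superposition: y = Σ y_i = -3143/46656 m ≈ -0.067365 m

y(20/3) = -3143/46656 m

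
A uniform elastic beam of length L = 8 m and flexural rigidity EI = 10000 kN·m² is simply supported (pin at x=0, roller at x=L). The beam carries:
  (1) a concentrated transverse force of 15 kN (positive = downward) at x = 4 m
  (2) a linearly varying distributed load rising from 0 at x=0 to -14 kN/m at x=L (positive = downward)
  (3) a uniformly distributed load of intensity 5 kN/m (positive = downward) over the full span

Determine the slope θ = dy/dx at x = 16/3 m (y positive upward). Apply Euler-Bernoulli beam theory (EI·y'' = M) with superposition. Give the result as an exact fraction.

Load 1 — point force P=15 kN at a=4 m (b=L-a=4):
  θ_1 = -Pa(2L²-6Lx+3x²+a²)/(6LEI)  [x>a] = -15·4·(2·8²-6·8·(16/3)+3·(16/3)²+4²)/(6·8·10000) = 1/300 rad
Load 2 — triangular load w₀=-14 kN/m (0→w₀ over full span):
  θ_2 = -w₀(7L⁴-30L²x²+15x⁴)/(360LEI) = -(-14)·(7·8⁴-30·8²·(16/3)²+15·(16/3)⁴)/(360·8·10000) = -5096/759375 rad
Load 3 — uniform load w=5 kN/m over full span:
  θ_3 = -w(L³-6Lx²+4x³)/(24EI) = -5·(8³-6·8·(16/3)²+4·(16/3)³)/(24·10000) = 52/10125 rad
Superposition: θ = Σ θ_i = 5341/3037500 rad ≈ 0.001758 rad

θ(16/3) = 5341/3037500 rad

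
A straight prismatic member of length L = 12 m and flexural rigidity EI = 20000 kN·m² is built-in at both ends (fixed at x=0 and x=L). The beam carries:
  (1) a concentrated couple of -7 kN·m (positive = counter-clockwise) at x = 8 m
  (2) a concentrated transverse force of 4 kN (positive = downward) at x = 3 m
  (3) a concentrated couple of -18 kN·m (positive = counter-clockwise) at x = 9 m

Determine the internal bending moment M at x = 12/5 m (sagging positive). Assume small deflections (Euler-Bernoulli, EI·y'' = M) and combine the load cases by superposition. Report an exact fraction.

Load 1 — applied couple M₀=-7 kN·m at a=8 m (b=L-a=4):
  M_1 = R_Ax - M_A  [x≤a] with R_A=-7/9, M_A=-7/3 = (-7/9)·(12/5) - (-7/3) = 7/15 kN·m
Load 2 — point force P=4 kN at a=3 m (b=L-a=9):
  M_2 = Pb²(3a+b)x/L³ - Pab²/L²  [x≤a] = 4·9²·(3·3+9)·(12/5)/12³ - 4·3·9²/12² = 27/20 kN·m
Load 3 — applied couple M₀=-18 kN·m at a=9 m (b=L-a=3):
  M_3 = R_Ax - M_A  [x≤a] with R_A=-27/16, M_A=-45/8 = (-27/16)·(12/5) - (-45/8) = 63/40 kN·m
Superposition: M = Σ M_i = 407/120 kN·m ≈ 3.391667 kN·m

M(12/5) = 407/120 kN·m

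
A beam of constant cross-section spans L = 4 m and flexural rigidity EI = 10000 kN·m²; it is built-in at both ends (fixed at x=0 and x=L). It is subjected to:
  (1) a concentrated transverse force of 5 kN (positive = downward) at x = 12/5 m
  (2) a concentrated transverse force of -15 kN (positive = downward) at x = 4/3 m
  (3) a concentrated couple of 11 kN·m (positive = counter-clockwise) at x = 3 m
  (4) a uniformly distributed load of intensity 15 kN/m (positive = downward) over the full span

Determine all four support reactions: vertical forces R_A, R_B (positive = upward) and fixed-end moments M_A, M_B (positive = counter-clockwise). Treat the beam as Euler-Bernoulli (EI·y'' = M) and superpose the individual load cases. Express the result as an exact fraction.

R_A = 170947/7200 kN, M_A = 59287/3600 kN·m, R_B = 189053/7200 kN, M_B = -73793/3600 kN·m

Load 1 — point force P=5 kN at a=12/5 m (b=L-a=8/5):
  R_A = Pb²(3a+b)/L³ = 5·(8/5)²·(3·(12/5)+(8/5))/4³ = 44/25 kN
  M_A = Pab²/L² = 5·(12/5)·(8/5)²/4² = 48/25 kN·m
  R_B = Pa²(a+3b)/L³ = 5·(12/5)²·((12/5)+3·(8/5))/4³ = 81/25 kN
  M_B = -Pa²b/L² = -5·(12/5)²·(8/5)/4² = -72/25 kN·m
Load 2 — point force P=-15 kN at a=4/3 m (b=L-a=8/3):
  R_A = Pb²(3a+b)/L³ = (-15)·(8/3)²·(3·(4/3)+(8/3))/4³ = -100/9 kN
  M_A = Pab²/L² = (-15)·(4/3)·(8/3)²/4² = -80/9 kN·m
  R_B = Pa²(a+3b)/L³ = (-15)·(4/3)²·((4/3)+3·(8/3))/4³ = -35/9 kN
  M_B = -Pa²b/L² = -(-15)·(4/3)²·(8/3)/4² = 40/9 kN·m
Load 3 — applied couple M₀=11 kN·m at a=3 m (b=L-a=1):
  R_A = 6M₀ab/L³ = 6·11·3·1/4³ = 99/32 kN
  M_A = M₀b(2a-b)/L² = 11·1·(2·3-1)/4² = 55/16 kN·m
  R_B = -6M₀ab/L³ = -6·11·3·1/4³ = -99/32 kN
  M_B = M₀a(2b-a)/L² = 11·3·(2·1-3)/4² = -33/16 kN·m
Load 4 — uniform load w=15 kN/m over full span:
  R_A = wL/2 = 15·4/2 = 30 kN
  M_A = wL²/12 = 15·4²/12 = 20 kN·m
  R_B = wL/2 = 15·4/2 = 30 kN
  M_B = -wL²/12 = -15·4²/12 = -20 kN·m
Superposition: R_A = 170947/7200 kN, M_A = 59287/3600 kN·m, R_B = 189053/7200 kN, M_B = -73793/3600 kN·m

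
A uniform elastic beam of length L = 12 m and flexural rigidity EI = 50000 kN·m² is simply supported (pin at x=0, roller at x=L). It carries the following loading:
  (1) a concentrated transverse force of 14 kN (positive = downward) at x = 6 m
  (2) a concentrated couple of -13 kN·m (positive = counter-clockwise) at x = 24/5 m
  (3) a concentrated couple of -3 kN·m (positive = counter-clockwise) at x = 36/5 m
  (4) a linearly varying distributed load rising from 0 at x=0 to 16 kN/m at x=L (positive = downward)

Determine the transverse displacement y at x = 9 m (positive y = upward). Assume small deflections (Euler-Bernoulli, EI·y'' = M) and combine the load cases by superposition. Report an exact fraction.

Load 1 — point force P=14 kN at a=6 m (b=L-a=6):
  y_1 = -Pa(L-x)(2Lx-a²-x²)/(6LEI)  [x>a] = -14·6·(12-9)·(2·12·9-6²-9²)/(6·12·50000) = -693/100000 m
Load 2 — applied couple M₀=-13 kN·m at a=24/5 m (b=L-a=36/5):
  y_2 = (M₀x³/(6L)-M₀(x-a)²/2+C₁x)/EI  [x>a] with C₁=M₀(3b²-L²)/(6L)=-52/25 = ((-13)·9³/(6·12)-(-13)·(9-(24/5))²/2+(-52/25)·9)/50000 = -7137/10000000 m
Load 3 — applied couple M₀=-3 kN·m at a=36/5 m (b=L-a=24/5):
  y_3 = (M₀x³/(6L)-M₀(x-a)²/2+C₁x)/EI  [x>a] with C₁=M₀(3b²-L²)/(6L)=78/25 = ((-3)·9³/(6·12)-(-3)·(9-(36/5))²/2+(78/25)·9)/50000 = 513/10000000 m
Load 4 — triangular load w₀=16 kN/m (0→w₀ over full span):
  y_4 = -w₀x(7L⁴-10L²x²+3x⁴)/(360LEI) = -16·9·(7·12⁴-10·12²·9²+3·9⁴)/(360·12·50000) = -3213/100000 m
Superposition: y = Σ y_i = -49653/1250000 m ≈ -0.039722 m

y(9) = -49653/1250000 m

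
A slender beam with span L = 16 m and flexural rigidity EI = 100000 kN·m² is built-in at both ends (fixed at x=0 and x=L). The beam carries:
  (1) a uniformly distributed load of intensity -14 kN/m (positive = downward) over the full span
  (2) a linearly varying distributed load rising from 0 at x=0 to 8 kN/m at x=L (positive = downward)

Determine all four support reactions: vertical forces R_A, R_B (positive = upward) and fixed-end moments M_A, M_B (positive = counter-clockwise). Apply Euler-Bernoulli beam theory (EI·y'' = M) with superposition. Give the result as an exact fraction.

Load 1 — uniform load w=-14 kN/m over full span:
  R_A = wL/2 = (-14)·16/2 = -112 kN
  M_A = wL²/12 = (-14)·16²/12 = -896/3 kN·m
  R_B = wL/2 = (-14)·16/2 = -112 kN
  M_B = -wL²/12 = -(-14)·16²/12 = 896/3 kN·m
Load 2 — triangular load w₀=8 kN/m (0→w₀ over full span):
  R_A = 3w₀L/20 = 3·8·16/20 = 96/5 kN
  M_A = w₀L²/30 = 8·16²/30 = 1024/15 kN·m
  R_B = 7w₀L/20 = 7·8·16/20 = 224/5 kN
  M_B = -w₀L²/20 = -8·16²/20 = -512/5 kN·m
Superposition: R_A = -464/5 kN, M_A = -1152/5 kN·m, R_B = -336/5 kN, M_B = 2944/15 kN·m

R_A = -464/5 kN, M_A = -1152/5 kN·m, R_B = -336/5 kN, M_B = 2944/15 kN·m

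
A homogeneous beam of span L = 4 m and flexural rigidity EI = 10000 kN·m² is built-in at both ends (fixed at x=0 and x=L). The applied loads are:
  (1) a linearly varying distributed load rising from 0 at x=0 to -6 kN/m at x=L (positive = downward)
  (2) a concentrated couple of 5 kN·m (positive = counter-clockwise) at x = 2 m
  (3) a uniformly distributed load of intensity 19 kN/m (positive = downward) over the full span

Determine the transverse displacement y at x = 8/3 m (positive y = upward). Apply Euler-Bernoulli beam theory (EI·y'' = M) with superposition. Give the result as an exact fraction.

y(8/3) = -4831/6075000 m

Load 1 — triangular load w₀=-6 kN/m (0→w₀ over full span):
  y_1 = -w₀x²(L-x)²(x+2L)/(120LEI) = -(-6)·(8/3)²·(4-(8/3))²·((8/3)+2·4)/(120·4·10000) = 128/759375 m
Load 2 — applied couple M₀=5 kN·m at a=2 m (b=L-a=2):
  y_2 = (R_Ax³/6 - M_Ax²/2 - M₀(x-a)²/2)/EI  [x>a] with R_A=15/8, M_A=5/4 = ((15/8)·(8/3)³/6 - (5/4)·(8/3)²/2 - 5·((8/3)-2)²/2)/10000 = 1/27000 m
Load 3 — uniform load w=19 kN/m over full span:
  y_3 = -wx²(L-x)²/(24EI) = -19·(8/3)²·(4-(8/3))²/(24·10000) = -152/151875 m
Superposition: y = Σ y_i = -4831/6075000 m ≈ -0.000795 m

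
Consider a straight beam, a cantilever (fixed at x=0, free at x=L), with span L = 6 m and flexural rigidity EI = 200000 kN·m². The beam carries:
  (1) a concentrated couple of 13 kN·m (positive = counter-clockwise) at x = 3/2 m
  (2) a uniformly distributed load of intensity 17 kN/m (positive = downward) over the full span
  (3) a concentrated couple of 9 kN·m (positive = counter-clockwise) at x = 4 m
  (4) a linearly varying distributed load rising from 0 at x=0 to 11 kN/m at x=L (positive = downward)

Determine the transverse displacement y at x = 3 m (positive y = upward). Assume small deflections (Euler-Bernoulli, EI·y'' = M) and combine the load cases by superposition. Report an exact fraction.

Load 1 — applied couple M₀=13 kN·m at a=3/2 m (b=L-a=9/2):
  y_1 = M₀a(2x-a)/(2EI)  [x>a] = 13·(3/2)·(2·3-(3/2))/(2·200000) = 351/1600000 m
Load 2 — uniform load w=17 kN/m over full span:
  y_2 = -wx²(x²-4Lx+6L²)/(24EI) = -17·3²·(3²-4·6·3+6·6²)/(24·200000) = -7803/1600000 m
Load 3 — applied couple M₀=9 kN·m at a=4 m (b=L-a=2):
  y_3 = M₀x²/(2EI)  [x≤a] = 9·3²/(2·200000) = 81/400000 m
Load 4 — triangular load w₀=11 kN/m (0→w₀ over full span):
  y_4 = (w₀Lx³/12-w₀L²x²/6-w₀x⁵/(120L))/EI = (11·6·3³/12-11·6²·3²/6-11·3⁵/(120·6))/200000 = -35937/16000000 m
Superposition: y = Σ y_i = -107217/16000000 m ≈ -0.006701 m

y(3) = -107217/16000000 m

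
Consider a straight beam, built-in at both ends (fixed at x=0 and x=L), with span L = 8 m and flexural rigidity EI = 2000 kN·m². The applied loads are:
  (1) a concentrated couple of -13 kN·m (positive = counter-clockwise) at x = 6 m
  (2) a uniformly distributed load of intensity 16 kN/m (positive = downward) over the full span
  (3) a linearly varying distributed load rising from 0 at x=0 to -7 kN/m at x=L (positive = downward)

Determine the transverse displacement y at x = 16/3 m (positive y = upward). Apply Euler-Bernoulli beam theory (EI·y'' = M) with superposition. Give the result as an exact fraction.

Load 1 — applied couple M₀=-13 kN·m at a=6 m (b=L-a=2):
  y_1 = (R_Ax³/6 - M_Ax²/2)/EI  [x≤a] with R_A=-117/64, M_A=-65/16 = ((-117/64)·(16/3)³/6 - (-65/16)·(16/3)²/2)/2000 = 13/2250 m
Load 2 — uniform load w=16 kN/m over full span:
  y_2 = -wx²(L-x)²/(24EI) = -16·(16/3)²·(8-(16/3))²/(24·2000) = -2048/30375 m
Load 3 — triangular load w₀=-7 kN/m (0→w₀ over full span):
  y_3 = -w₀x²(L-x)²(x+2L)/(120LEI) = -(-7)·(16/3)²·(8-(16/3))²·((16/3)+2·8)/(120·8·2000) = 7168/455625 m
Superposition: y = Σ y_i = -41839/911250 m ≈ -0.045914 m

y(16/3) = -41839/911250 m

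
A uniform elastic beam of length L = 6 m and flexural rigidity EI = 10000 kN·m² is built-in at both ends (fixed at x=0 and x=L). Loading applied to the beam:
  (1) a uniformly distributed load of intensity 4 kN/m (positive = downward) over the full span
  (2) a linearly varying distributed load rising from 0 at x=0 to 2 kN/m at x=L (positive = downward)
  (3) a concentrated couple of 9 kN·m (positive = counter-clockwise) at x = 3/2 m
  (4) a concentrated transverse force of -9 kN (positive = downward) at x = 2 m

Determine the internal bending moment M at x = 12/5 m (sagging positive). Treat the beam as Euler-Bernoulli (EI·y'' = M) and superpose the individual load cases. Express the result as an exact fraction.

Load 1 — uniform load w=4 kN/m over full span:
  M_1 = wLx/2 - wL²/12 - wx²/2 = 4·6·(12/5)/2 - 4·6²/12 - 4·(12/5)²/2 = 132/25 kN·m
Load 2 — triangular load w₀=2 kN/m (0→w₀ over full span):
  M_2 = 3w₀Lx/20 - w₀L²/30 - w₀x³/(6L) = 3·2·6·(12/5)/20 - 2·6²/30 - 2·(12/5)³/(6·6) = 144/125 kN·m
Load 3 — applied couple M₀=9 kN·m at a=3/2 m (b=L-a=9/2):
  M_3 = R_Ax - M_A - M₀  [x>a] with R_A=27/16, M_A=-27/16 = (27/16)·(12/5) - (-27/16) - 9 = -261/80 kN·m
Load 4 — point force P=-9 kN at a=2 m (b=L-a=4):
  M_4 = Pa²(a+3b)(L-x)/L³ - Pa²b/L²  [x>a] = (-9)·2²·(2+3·4)·(6-(12/5))/6³ - (-9)·2²·4/6² = -22/5 kN·m
Superposition: M = Σ M_i = -2461/2000 kN·m ≈ -1.230500 kN·m

M(12/5) = -2461/2000 kN·m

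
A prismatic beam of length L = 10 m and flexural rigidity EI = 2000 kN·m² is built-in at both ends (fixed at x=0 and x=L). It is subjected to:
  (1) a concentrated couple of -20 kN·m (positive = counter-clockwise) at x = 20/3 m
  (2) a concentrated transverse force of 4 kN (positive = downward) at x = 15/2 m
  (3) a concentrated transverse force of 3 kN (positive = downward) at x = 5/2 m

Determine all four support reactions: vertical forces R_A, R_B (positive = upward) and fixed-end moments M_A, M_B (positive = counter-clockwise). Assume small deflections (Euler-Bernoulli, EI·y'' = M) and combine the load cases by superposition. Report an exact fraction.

R_A = 47/96 kN, M_A = -55/96 kN·m, R_B = 625/96 kN, M_B = -225/32 kN·m

Load 1 — applied couple M₀=-20 kN·m at a=20/3 m (b=L-a=10/3):
  R_A = 6M₀ab/L³ = 6·(-20)·(20/3)·(10/3)/10³ = -8/3 kN
  M_A = M₀b(2a-b)/L² = (-20)·(10/3)·(2·(20/3)-(10/3))/10² = -20/3 kN·m
  R_B = -6M₀ab/L³ = -6·(-20)·(20/3)·(10/3)/10³ = 8/3 kN
  M_B = M₀a(2b-a)/L² = (-20)·(20/3)·(2·(10/3)-(20/3))/10² = 0 kN·m
Load 2 — point force P=4 kN at a=15/2 m (b=L-a=5/2):
  R_A = Pb²(3a+b)/L³ = 4·(5/2)²·(3·(15/2)+(5/2))/10³ = 5/8 kN
  M_A = Pab²/L² = 4·(15/2)·(5/2)²/10² = 15/8 kN·m
  R_B = Pa²(a+3b)/L³ = 4·(15/2)²·((15/2)+3·(5/2))/10³ = 27/8 kN
  M_B = -Pa²b/L² = -4·(15/2)²·(5/2)/10² = -45/8 kN·m
Load 3 — point force P=3 kN at a=5/2 m (b=L-a=15/2):
  R_A = Pb²(3a+b)/L³ = 3·(15/2)²·(3·(5/2)+(15/2))/10³ = 81/32 kN
  M_A = Pab²/L² = 3·(5/2)·(15/2)²/10² = 135/32 kN·m
  R_B = Pa²(a+3b)/L³ = 3·(5/2)²·((5/2)+3·(15/2))/10³ = 15/32 kN
  M_B = -Pa²b/L² = -3·(5/2)²·(15/2)/10² = -45/32 kN·m
Superposition: R_A = 47/96 kN, M_A = -55/96 kN·m, R_B = 625/96 kN, M_B = -225/32 kN·m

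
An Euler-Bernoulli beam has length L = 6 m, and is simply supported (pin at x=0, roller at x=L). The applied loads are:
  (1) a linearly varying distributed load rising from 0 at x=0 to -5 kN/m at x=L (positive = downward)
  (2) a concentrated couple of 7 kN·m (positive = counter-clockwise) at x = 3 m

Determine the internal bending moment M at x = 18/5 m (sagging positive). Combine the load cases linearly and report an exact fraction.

Load 1 — triangular load w₀=-5 kN/m (0→w₀ over full span):
  M_1 = w₀Lx/6 - w₀x³/(6L) = (-5)·6·(18/5)/6 - (-5)·(18/5)³/(6·6) = -288/25 kN·m
Load 2 — applied couple M₀=7 kN·m at a=3 m (b=L-a=3):
  M_2 = M₀x/L - M₀  [x>a] = 7·(18/5)/6 - 7 = -14/5 kN·m
Superposition: M = Σ M_i = -358/25 kN·m ≈ -14.320000 kN·m

M(18/5) = -358/25 kN·m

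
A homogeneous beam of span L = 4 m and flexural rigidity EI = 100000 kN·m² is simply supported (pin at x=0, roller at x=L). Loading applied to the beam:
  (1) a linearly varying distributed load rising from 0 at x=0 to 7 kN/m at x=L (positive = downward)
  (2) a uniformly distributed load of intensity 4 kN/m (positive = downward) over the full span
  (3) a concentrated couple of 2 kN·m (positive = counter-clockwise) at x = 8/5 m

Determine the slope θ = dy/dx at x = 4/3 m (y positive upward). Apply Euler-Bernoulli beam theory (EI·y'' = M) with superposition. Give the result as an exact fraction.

θ(4/3) = -14243/151875000 rad

Load 1 — triangular load w₀=7 kN/m (0→w₀ over full span):
  θ_1 = -w₀(7L⁴-30L²x²+15x⁴)/(360LEI) = -7·(7·4⁴-30·4²·(4/3)²+15·(4/3)⁴)/(360·4·100000) = -182/3796875 rad
Load 2 — uniform load w=4 kN/m over full span:
  θ_2 = -w(L³-6Lx²+4x³)/(24EI) = -4·(4³-6·4·(4/3)²+4·(4/3)³)/(24·100000) = -13/253125 rad
Load 3 — applied couple M₀=2 kN·m at a=8/5 m (b=L-a=12/5):
  θ_3 = (M₀x²/(2L)+C₁)/EI  [x≤a] with C₁=M₀(3b²-L²)/(6L)=8/75 = (2·(4/3)²/(2·4)+(8/75))/100000 = 31/5625000 rad
Superposition: θ = Σ θ_i = -14243/151875000 rad ≈ -0.000094 rad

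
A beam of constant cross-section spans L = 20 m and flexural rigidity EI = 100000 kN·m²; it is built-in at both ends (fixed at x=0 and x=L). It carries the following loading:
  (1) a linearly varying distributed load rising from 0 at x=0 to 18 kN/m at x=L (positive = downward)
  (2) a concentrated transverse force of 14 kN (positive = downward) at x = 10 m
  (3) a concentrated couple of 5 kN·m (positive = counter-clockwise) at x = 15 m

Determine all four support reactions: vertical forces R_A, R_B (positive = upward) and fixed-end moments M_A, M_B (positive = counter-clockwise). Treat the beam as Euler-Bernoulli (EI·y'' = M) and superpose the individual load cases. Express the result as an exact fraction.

Load 1 — triangular load w₀=18 kN/m (0→w₀ over full span):
  R_A = 3w₀L/20 = 3·18·20/20 = 54 kN
  M_A = w₀L²/30 = 18·20²/30 = 240 kN·m
  R_B = 7w₀L/20 = 7·18·20/20 = 126 kN
  M_B = -w₀L²/20 = -18·20²/20 = -360 kN·m
Load 2 — point force P=14 kN at a=10 m (b=L-a=10):
  R_A = Pb²(3a+b)/L³ = 14·10²·(3·10+10)/20³ = 7 kN
  M_A = Pab²/L² = 14·10·10²/20² = 35 kN·m
  R_B = Pa²(a+3b)/L³ = 14·10²·(10+3·10)/20³ = 7 kN
  M_B = -Pa²b/L² = -14·10²·10/20² = -35 kN·m
Load 3 — applied couple M₀=5 kN·m at a=15 m (b=L-a=5):
  R_A = 6M₀ab/L³ = 6·5·15·5/20³ = 9/32 kN
  M_A = M₀b(2a-b)/L² = 5·5·(2·15-5)/20² = 25/16 kN·m
  R_B = -6M₀ab/L³ = -6·5·15·5/20³ = -9/32 kN
  M_B = M₀a(2b-a)/L² = 5·15·(2·5-15)/20² = -15/16 kN·m
Superposition: R_A = 1961/32 kN, M_A = 4425/16 kN·m, R_B = 4247/32 kN, M_B = -6335/16 kN·m

R_A = 1961/32 kN, M_A = 4425/16 kN·m, R_B = 4247/32 kN, M_B = -6335/16 kN·m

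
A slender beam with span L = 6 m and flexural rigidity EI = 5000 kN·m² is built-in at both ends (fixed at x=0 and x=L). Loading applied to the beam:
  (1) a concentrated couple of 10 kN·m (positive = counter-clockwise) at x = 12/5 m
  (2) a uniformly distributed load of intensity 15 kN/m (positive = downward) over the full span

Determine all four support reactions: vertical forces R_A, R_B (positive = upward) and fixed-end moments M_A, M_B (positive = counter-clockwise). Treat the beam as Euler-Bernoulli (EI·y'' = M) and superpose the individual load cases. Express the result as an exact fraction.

R_A = 237/5 kN, M_A = 231/5 kN·m, R_B = 213/5 kN, M_B = -209/5 kN·m

Load 1 — applied couple M₀=10 kN·m at a=12/5 m (b=L-a=18/5):
  R_A = 6M₀ab/L³ = 6·10·(12/5)·(18/5)/6³ = 12/5 kN
  M_A = M₀b(2a-b)/L² = 10·(18/5)·(2·(12/5)-(18/5))/6² = 6/5 kN·m
  R_B = -6M₀ab/L³ = -6·10·(12/5)·(18/5)/6³ = -12/5 kN
  M_B = M₀a(2b-a)/L² = 10·(12/5)·(2·(18/5)-(12/5))/6² = 16/5 kN·m
Load 2 — uniform load w=15 kN/m over full span:
  R_A = wL/2 = 15·6/2 = 45 kN
  M_A = wL²/12 = 15·6²/12 = 45 kN·m
  R_B = wL/2 = 15·6/2 = 45 kN
  M_B = -wL²/12 = -15·6²/12 = -45 kN·m
Superposition: R_A = 237/5 kN, M_A = 231/5 kN·m, R_B = 213/5 kN, M_B = -209/5 kN·m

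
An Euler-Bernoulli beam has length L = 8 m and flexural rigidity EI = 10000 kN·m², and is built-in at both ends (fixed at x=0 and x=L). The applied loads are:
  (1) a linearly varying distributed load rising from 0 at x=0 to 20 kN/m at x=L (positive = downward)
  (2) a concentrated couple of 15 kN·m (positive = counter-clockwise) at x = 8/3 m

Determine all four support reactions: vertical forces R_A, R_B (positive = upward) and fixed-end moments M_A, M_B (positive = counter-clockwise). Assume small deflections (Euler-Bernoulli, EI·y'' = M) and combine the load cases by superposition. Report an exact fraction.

Load 1 — triangular load w₀=20 kN/m (0→w₀ over full span):
  R_A = 3w₀L/20 = 3·20·8/20 = 24 kN
  M_A = w₀L²/30 = 20·8²/30 = 128/3 kN·m
  R_B = 7w₀L/20 = 7·20·8/20 = 56 kN
  M_B = -w₀L²/20 = -20·8²/20 = -64 kN·m
Load 2 — applied couple M₀=15 kN·m at a=8/3 m (b=L-a=16/3):
  R_A = 6M₀ab/L³ = 6·15·(8/3)·(16/3)/8³ = 5/2 kN
  M_A = M₀b(2a-b)/L² = 15·(16/3)·(2·(8/3)-(16/3))/8² = 0 kN·m
  R_B = -6M₀ab/L³ = -6·15·(8/3)·(16/3)/8³ = -5/2 kN
  M_B = M₀a(2b-a)/L² = 15·(8/3)·(2·(16/3)-(8/3))/8² = 5 kN·m
Superposition: R_A = 53/2 kN, M_A = 128/3 kN·m, R_B = 107/2 kN, M_B = -59 kN·m

R_A = 53/2 kN, M_A = 128/3 kN·m, R_B = 107/2 kN, M_B = -59 kN·m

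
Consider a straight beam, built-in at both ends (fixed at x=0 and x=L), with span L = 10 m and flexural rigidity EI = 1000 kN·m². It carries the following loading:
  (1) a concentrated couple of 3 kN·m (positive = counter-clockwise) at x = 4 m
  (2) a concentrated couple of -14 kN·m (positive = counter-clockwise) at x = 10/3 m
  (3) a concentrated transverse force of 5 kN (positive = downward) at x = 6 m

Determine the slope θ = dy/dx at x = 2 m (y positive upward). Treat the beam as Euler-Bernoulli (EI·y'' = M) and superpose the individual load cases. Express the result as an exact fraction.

Load 1 — applied couple M₀=3 kN·m at a=4 m (b=L-a=6):
  θ_1 = (R_Ax²/2 - M_Ax)/EI  [x≤a] with R_A=54/125, M_A=9/25 = ((54/125)·2²/2 - (9/25)·2)/1000 = 9/62500 rad
Load 2 — applied couple M₀=-14 kN·m at a=10/3 m (b=L-a=20/3):
  θ_2 = (R_Ax²/2 - M_Ax)/EI  [x≤a] with R_A=-28/15, M_A=0 = ((-28/15)·2²/2 - 0·2)/1000 = -7/1875 rad
Load 3 — point force P=5 kN at a=6 m (b=L-a=4):
  θ_3 = -Pb²x(2aL-(3a+b)x)/(2L³EI)  [x≤a] = -5·4²·2·(2·6·10-(3·6+4)·2)/(2·10³·1000) = -19/3125 rad
Superposition: θ = Σ θ_i = -1813/187500 rad ≈ -0.009669 rad

θ(2) = -1813/187500 rad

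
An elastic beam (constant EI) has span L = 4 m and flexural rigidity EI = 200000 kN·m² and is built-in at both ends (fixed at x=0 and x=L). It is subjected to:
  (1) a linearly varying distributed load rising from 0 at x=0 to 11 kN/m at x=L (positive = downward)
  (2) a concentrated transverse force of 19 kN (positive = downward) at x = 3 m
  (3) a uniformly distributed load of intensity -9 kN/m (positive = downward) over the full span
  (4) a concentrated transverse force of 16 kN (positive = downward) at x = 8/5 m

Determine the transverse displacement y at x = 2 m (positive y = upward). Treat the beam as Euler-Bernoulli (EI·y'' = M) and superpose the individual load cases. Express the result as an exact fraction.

y(2) = -1403/50000000 m

Load 1 — triangular load w₀=11 kN/m (0→w₀ over full span):
  y_1 = -w₀x²(L-x)²(x+2L)/(120LEI) = -11·2²·(4-2)²·(2+2·4)/(120·4·200000) = -11/600000 m
Load 2 — point force P=19 kN at a=3 m (b=L-a=1):
  y_2 = -Pb²x²(3aL-(3a+b)x)/(6L³EI)  [x≤a] = -19·1²·2²·(3·3·4-(3·3+1)·2)/(6·4³·200000) = -19/1200000 m
Load 3 — uniform load w=-9 kN/m over full span:
  y_3 = -wx²(L-x)²/(24EI) = -(-9)·2²·(4-2)²/(24·200000) = 3/100000 m
Load 4 — point force P=16 kN at a=8/5 m (b=L-a=12/5):
  y_4 = -Pa²(L-x)²(3bL-(3b+a)(L-x))/(6L³EI)  [x>a] = -16·(8/5)²·(4-2)²·(3·(12/5)·4-(3·(12/5)+(8/5))·(4-2))/(6·4³·200000) = -28/1171875 m
Superposition: y = Σ y_i = -1403/50000000 m ≈ -0.000028 m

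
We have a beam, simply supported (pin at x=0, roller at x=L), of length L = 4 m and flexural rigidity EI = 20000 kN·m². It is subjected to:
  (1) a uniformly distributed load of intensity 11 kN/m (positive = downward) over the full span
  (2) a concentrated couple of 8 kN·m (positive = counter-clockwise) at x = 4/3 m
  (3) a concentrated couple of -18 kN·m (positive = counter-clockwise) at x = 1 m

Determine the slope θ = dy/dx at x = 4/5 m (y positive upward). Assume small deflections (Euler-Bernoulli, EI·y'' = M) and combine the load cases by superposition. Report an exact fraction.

Load 1 — uniform load w=11 kN/m over full span:
  θ_1 = -w(L³-6Lx²+4x³)/(24EI) = -11·(4³-6·4·(4/5)²+4·(4/5)³)/(24·20000) = -363/312500 rad
Load 2 — applied couple M₀=8 kN·m at a=4/3 m (b=L-a=8/3):
  θ_2 = (M₀x²/(2L)+C₁)/EI  [x≤a] with C₁=M₀(3b²-L²)/(6L)=16/9 = (8·(4/5)²/(2·4)+(16/9))/20000 = 17/140625 rad
Load 3 — applied couple M₀=-18 kN·m at a=1 m (b=L-a=3):
  θ_3 = (M₀x²/(2L)+C₁)/EI  [x≤a] with C₁=M₀(3b²-L²)/(6L)=-33/4 = ((-18)·(4/5)²/(2·4)+(-33/4))/20000 = -969/2000000 rad
Superposition: θ = Σ θ_i = -137269/90000000 rad ≈ -0.001525 rad

θ(4/5) = -137269/90000000 rad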